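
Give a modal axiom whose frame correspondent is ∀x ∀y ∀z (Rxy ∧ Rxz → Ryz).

The condition is the Euclidean property. The 5 schema ◇ψ → □◇ψ defines it.
Suppose ◇ψ→□◇ψ is valid. Take Rxy, Rxz and set V(ψ)={y}. Then ◇ψ at x, so □◇ψ at x, so ◇ψ at z, so some w with Rzw has ψ; w=y, i.e. Rzy. By symmetry of the argument, Ryz.

◇ψ → □◇ψ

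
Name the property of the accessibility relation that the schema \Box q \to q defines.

Suppose □q→q is valid. At any x set V(q)={w : Rxw}. Then □q holds at x, so q holds at x, i.e. Rxx.

reflexivity: \forall x Rxx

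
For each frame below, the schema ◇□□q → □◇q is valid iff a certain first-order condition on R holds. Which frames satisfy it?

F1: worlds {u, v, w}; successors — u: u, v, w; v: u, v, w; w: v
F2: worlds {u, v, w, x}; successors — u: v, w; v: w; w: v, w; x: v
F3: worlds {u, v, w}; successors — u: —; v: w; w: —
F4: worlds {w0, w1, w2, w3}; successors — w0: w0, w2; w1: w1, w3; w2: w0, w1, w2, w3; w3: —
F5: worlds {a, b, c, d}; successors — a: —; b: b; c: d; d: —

F1, F2

The schema corresponds to a generalized confluence (Geach) condition: ∀x ∀y ∀z ((xRy ∧ xRz) → ∃w (yR²w ∧ zRw)).
F1: condition met.
F2: condition met.
F3: fails — vRw, vRw but no t with wR²t and wRt.
F4: fails — w1Rw1, w1Rw3 but no w with w1R²w and w3Rw.
F5: fails — cRd, cRd but no w with dR²w and dRw.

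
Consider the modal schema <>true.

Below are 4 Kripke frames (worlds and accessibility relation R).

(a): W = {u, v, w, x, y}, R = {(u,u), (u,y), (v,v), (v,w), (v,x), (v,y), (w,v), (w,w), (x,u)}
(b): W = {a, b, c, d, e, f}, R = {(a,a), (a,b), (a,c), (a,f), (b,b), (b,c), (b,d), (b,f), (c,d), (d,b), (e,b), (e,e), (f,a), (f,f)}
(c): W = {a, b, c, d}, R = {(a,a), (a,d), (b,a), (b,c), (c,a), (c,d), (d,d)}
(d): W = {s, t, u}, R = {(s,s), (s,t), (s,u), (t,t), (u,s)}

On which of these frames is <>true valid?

Frame correspondent (Sahlqvist): forall x exists y Rxy — i.e. seriality.
(a): fails — world y has no successor.
(b): ✓.
(c): ✓.
(d): ✓.

(b), (c), (d)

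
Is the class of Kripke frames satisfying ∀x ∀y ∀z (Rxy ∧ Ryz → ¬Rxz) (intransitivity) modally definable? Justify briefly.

Not modally definable

Modal frame validity is preserved under surjective bounded morphisms.
The 7-cycle (worlds 0,1,2,3,4,5,6 with 0→1→2→3→4→5→6→0) is intransitive. Mapping every world to a single reflexive point • is a surjective bounded morphism; the reflexive point is not intransitive (R••∧R•• but R••).
Hence intransitivity is not modally definable.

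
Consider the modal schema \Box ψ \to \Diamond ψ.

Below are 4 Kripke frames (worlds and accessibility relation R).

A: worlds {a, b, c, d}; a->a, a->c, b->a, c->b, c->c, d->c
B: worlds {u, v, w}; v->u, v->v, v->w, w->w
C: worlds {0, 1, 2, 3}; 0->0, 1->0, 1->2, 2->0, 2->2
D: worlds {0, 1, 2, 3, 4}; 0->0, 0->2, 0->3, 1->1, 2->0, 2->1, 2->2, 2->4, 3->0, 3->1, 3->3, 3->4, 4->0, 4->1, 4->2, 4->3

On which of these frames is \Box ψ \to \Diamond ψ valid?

The schema corresponds to seriality: \forall x \exists y Rxy.
A: ✓.
B: fails — world u has no successor.
C: fails — world 3 has no successor.
D: ✓.
Valid on: A, D.

A, D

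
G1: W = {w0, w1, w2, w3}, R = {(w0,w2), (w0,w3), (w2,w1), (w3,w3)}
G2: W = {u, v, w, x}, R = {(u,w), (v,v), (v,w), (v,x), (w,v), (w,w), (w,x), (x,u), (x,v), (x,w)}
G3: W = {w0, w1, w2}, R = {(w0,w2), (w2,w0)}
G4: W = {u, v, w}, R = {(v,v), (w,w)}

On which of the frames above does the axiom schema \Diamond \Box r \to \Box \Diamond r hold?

Frame correspondent (Sahlqvist): \forall x \forall y \forall z (Rxy \wedge Rxz \to \exists w (Ryw \wedge Rzw)) — i.e. convergence.
G1: fails — Rw0w2 and Rw0w3 but w2 and w3 have no common successor.
G2: condition met.
G3: condition met.
G4: condition met.
Valid on: G2, G3, G4.

G2, G3, G4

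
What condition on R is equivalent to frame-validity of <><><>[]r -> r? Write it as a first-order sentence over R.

forall x forall y (x R^3 y -> exists w (yRw & x = w))

This is a Sahlqvist (Geach-type) schema ◇^3□^1r → □^0◇^0r.
First-order correspondent: forall x forall y (x R^3 y -> exists w (yRw & x = w)).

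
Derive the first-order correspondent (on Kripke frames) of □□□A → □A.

This is a Sahlqvist (Geach-type) schema ◇^0□^3A → □^1◇^0A.
Minimal-valuation argument: fix x; take any y with xR^0y and any z with xR^1z. Set V(A) to the set of worlds R-reachable from y in exactly 3 steps. Then □^3A holds at y, so the antecedent holds at x; validity forces ◇^0A at z, giving a w with zR^0w and yR^3w.
First-order correspondent: ∀x ∀z (xRz → ∃w (xR³w ∧ z = w)).

∀x ∀z (xRz → ∃w (xR³w ∧ z = w))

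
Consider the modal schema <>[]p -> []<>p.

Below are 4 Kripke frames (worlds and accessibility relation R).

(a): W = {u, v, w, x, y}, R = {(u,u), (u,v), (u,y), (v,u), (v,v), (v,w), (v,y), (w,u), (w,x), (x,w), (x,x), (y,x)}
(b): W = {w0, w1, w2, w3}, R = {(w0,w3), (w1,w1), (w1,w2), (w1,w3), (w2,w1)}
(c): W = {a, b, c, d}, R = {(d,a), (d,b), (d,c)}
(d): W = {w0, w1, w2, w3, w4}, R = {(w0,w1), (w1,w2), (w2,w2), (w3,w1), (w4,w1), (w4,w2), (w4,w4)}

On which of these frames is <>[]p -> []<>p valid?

(d)

This is the axiom for convergence; its first-order frame correspondent is forall x forall y forall z (Rxy & Rxz -> exists w (Ryw & Rzw)).
(a): fails — Ruv and Ruy but v and y have no common successor.
(b): fails — Rw0w3 and Rw0w3 but w3 and w3 have no common successor.
(c): fails — Rdb and Rdb but b and b have no common successor.
(d): satisfies the condition.
Valid on: (d).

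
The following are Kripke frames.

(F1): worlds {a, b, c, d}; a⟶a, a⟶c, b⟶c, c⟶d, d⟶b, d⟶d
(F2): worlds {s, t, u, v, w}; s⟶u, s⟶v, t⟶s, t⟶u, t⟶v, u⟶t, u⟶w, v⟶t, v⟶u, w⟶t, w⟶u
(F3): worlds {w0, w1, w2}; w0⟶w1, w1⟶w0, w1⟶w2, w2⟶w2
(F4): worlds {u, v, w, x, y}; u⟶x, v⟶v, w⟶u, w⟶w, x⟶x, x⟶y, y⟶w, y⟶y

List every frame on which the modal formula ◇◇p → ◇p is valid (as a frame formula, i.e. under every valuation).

Frame correspondent (Sahlqvist): ∀x ∀y ∀z (Rxy ∧ Ryz → Rxz) — i.e. transitivity.
(F1): fails — Rbc and Rcd but not Rbd.
(F2): fails — Rwt and Rtv but not Rwv.
(F3): fails — Rw0w1 and Rw1w2 but not Rw0w2.
(F4): fails — Rwu and Rux but not Rwx.
Valid on no frame.

none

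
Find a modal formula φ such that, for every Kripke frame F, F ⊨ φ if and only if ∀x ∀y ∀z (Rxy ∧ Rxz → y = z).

◇r → □r

The condition is partial functionality. The CD schema ◇r → □r defines it.
Suppose ◇r→□r is valid. Take Rxy, Rxz and set V(r)={y}. Then ◇r at x, so □r at x, so r at z, i.e. z=y.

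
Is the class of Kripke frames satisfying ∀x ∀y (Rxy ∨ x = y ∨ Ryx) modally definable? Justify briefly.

If a class were modally definable it would be closed under disjoint unions (Goldblatt–Thomason).
Take 3 disjoint single-world reflexive frames: each is trivially connected, but their disjoint union has 3 worlds with no edge between distinct components, so it is not connected.
So the class is not modally definable.

Not definable by any modal formula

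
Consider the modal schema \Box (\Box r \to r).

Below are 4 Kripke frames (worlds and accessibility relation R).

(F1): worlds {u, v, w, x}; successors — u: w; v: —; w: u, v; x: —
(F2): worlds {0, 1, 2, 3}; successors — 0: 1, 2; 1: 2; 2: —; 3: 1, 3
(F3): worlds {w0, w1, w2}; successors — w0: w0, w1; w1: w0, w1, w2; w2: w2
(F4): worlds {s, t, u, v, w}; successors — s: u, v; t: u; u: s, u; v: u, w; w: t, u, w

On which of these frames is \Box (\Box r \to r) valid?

(F3)

The schema corresponds to shift-reflexivity: \forall x \forall y (Rxy \to Ryy).
(F1): fails — Rwu but not Ruu.
(F2): fails — R31 but not R11.
(F3): satisfies the condition.
(F4): fails — Rwt but not Rtt.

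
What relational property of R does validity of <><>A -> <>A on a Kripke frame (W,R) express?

transitivity: forall x forall y forall z (Rxy & Ryz -> Rxz)

Replacing A by ¬A and contraposing gives the equivalent schema □A → □□A.
Suppose □A→□□A is valid. Take Rxy, Ryz and set V(A)={w : Rxw}. Then □A at x, so □□A at x, so □A at y, so A at z, i.e. Rxz.
Conversely, any frame satisfying forall x forall y forall z (Rxy & Ryz -> Rxz) validates the schema.
Frame condition: forall x forall y forall z (Rxy & Ryz -> Rxz).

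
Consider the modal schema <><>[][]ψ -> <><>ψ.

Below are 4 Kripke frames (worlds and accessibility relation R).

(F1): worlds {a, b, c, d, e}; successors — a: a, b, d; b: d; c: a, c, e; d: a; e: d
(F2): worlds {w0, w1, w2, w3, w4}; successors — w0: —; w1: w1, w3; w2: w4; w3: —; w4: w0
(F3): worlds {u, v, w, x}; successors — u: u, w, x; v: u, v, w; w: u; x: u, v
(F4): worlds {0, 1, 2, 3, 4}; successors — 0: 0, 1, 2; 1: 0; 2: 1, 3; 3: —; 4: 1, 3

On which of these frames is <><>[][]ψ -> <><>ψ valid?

(F1), (F3)

This is the axiom for a generalized confluence (Geach) condition; its first-order frame correspondent is forall x forall y (x R^2 y -> exists w (y R^2 w & x R^2 w)).
(F1): holds.
(F2): fails — w1R²w3 but no w with w3R²w and w1R²w.
(F3): holds.
(F4): fails — 0R²3 but no w with 3R²w and 0R²w.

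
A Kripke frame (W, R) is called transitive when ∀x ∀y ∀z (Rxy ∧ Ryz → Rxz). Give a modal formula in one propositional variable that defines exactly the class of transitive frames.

□p → □□p

This is transitivity; the standard corresponding axiom is 4: □p → □□p.
Suppose □p→□□p is valid. Take Rxy, Ryz and set V(p)={w : Rxw}. Then □p at x, so □□p at x, so □p at y, so p at z, i.e. Rxz.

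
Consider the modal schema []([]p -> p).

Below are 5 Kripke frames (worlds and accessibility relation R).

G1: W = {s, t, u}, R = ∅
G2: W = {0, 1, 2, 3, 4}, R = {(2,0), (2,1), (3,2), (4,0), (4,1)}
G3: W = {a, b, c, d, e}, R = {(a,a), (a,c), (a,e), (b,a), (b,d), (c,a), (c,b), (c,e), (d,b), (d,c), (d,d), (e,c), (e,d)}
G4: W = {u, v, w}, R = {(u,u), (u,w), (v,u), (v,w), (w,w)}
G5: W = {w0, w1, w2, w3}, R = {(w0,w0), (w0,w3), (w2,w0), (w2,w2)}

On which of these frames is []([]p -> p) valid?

This is the axiom for shift-reflexivity; its first-order frame correspondent is forall x forall y (Rxy -> Ryy).
G1: ✓.
G2: fails — R32 but not R22.
G3: fails — Rdc but not Rcc.
G4: ✓.
G5: fails — Rw0w3 but not Rw3w3.

G1, G4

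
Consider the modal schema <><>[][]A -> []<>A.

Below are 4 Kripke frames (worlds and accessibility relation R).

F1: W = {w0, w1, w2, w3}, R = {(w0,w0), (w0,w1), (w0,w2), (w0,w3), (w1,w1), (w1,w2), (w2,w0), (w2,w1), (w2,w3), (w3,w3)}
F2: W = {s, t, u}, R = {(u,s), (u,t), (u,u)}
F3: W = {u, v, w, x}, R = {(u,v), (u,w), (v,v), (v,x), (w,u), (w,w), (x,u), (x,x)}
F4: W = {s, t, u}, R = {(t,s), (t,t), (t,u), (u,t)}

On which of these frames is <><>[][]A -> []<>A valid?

F3

The schema corresponds to a generalized confluence (Geach) condition: forall x forall y forall z ((x R^2 y & xRz) -> exists w (y R^2 w & zRw)).
F1: fails — w0R²w3, w0Rw1 but no w with w3R²w and w1Rw.
F2: fails — uR²s, uRs but no w with sR²w and sRw.
F3: holds.
F4: fails — tR²s, tRs but no w with sR²w and sRw.
Valid on: F3.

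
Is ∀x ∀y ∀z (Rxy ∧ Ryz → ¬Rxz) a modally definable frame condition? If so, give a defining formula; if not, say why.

Modal frame validity is preserved under surjective bounded morphisms.
The 3-cycle (worlds a,b,c with a→b→c→a) is intransitive. Mapping every world to a single reflexive point • is a surjective bounded morphism; the reflexive point is not intransitive (R••∧R•• but R••).
So no modal formula (or set of formulas) defines exactly the intransitive frames.

No — not modally definable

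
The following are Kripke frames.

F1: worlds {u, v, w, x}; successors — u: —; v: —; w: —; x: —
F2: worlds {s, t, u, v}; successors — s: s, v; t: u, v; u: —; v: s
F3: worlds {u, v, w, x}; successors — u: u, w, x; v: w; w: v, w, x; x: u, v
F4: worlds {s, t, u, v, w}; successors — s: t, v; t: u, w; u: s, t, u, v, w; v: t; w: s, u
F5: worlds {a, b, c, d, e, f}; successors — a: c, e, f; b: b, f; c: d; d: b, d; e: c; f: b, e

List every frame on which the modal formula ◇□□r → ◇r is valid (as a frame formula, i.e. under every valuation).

Frame correspondent (Sahlqvist): ∀x ∀y (xRy → ∃w (yR²w ∧ xRw)) — i.e. a generalized confluence (Geach) condition.
F1: satisfies the condition.
F2: fails — tRu but no w with uR²w and tRw.
F3: satisfies the condition.
F4: fails — sRv but no w* with vR²w* and sRw*.
F5: fails — aRc but no w with cR²w and aRw.

F1, F3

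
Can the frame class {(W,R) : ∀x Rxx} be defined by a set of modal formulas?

The condition is reflexivity. A defining modal formula is □q → q.

Yes — defined by □q → q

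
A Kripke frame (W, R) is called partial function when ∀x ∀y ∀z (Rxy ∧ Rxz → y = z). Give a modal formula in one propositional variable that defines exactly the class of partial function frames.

A defining formula is ◇ψ → □ψ (the CD axiom).
Suppose ◇ψ→□ψ is valid. Take Rxy, Rxz and set V(ψ)={y}. Then ◇ψ at x, so □ψ at x, so ψ at z, i.e. z=y.

◇ψ → □ψ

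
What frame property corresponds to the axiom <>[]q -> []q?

Equivalently (dual form): ◇q → □◇q.
Suppose ◇q→□◇q is valid. Take Rxy, Rxz and set V(q)={y}. Then ◇q at x, so □◇q at x, so ◇q at z, so some w with Rzw has q; w=y, i.e. Rzy. By symmetry of the argument, Ryz.
The converse is a direct semantic check.
Frame condition: forall x forall y forall z (Rxy & Rxz -> Ryz).

the Euclidean property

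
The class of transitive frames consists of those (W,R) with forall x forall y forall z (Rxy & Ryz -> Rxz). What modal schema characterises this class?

The condition is transitivity. The 4 schema □r → □□r defines it.
Suppose □r→□□r is valid. Take Rxy, Ryz and set V(r)={w : Rxw}. Then □r at x, so □□r at x, so □r at y, so r at z, i.e. Rxz.

□r → □□r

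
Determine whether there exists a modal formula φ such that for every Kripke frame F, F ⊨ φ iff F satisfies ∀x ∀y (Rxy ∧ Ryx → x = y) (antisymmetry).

No — not modally definable

If a class were modally definable it would be closed under surjective bounded morphisms (Goldblatt–Thomason).
The 6-cycle (worlds a,b,c,d,e,f with a→b→c→d→e→f→a) is antisymmetric. Sending even-indexed worlds to s and odd-indexed worlds to t is a surjective bounded morphism onto the two-world frame with s↔t, which is not antisymmetric.
So the class is not modally definable.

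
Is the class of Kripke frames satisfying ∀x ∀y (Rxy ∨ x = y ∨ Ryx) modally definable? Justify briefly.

Not definable by any modal formula

Modal frame validity is preserved under disjoint unions.
Take 3 disjoint single-world reflexive frames: each is trivially connected, but their disjoint union has 3 worlds with no edge between distinct components, so it is not connected.
So no modal formula (or set of formulas) defines exactly the connected frames.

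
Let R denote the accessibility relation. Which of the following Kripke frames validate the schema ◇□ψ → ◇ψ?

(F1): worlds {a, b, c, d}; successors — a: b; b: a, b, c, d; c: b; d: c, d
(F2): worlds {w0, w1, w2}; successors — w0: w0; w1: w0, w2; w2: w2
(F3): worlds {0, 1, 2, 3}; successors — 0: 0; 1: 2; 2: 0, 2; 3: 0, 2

Frame correspondent (Sahlqvist): ∀x ∀y (xRy → ∃w (yRw ∧ xRw)) — i.e. a generalized confluence (Geach) condition.
(F1): fails — dRc but no w with cRw and dRw.
(F2): condition met.
(F3): condition met.

(F2), (F3)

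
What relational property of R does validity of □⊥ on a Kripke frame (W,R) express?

emptiness of R

This is the Ver axiom.
It corresponds to emptiness of R: ∀x ∀y ¬Rxy.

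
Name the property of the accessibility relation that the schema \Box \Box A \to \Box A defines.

density: \forall x \forall y (Rxy \to \exists z (Rxz \wedge Rzy))

Suppose □□A→□A is valid. Take Rxy and set V(A)={w : xR²w}. Then □□A at x, so □A at x, so A at y, i.e. ∃z(Rxz∧Rzy).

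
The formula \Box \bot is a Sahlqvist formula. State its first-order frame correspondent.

□⊥ is valid iff no world has any successor (otherwise □⊥ fails at any world with one).

Emptiness of R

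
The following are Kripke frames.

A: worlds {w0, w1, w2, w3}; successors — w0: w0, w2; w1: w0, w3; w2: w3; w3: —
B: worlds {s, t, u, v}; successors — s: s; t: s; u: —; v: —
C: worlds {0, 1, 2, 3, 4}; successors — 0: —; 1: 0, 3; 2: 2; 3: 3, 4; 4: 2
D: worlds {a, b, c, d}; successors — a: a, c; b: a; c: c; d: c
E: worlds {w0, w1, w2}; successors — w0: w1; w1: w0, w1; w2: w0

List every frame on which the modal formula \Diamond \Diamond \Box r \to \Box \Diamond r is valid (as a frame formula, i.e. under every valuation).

Frame correspondent (Sahlqvist): \forall x \forall y \forall z ((x R^2 y \wedge xRz) \to \exists w (yRw \wedge zRw)) — i.e. a generalized confluence (Geach) condition.
A: fails — w0R²w0, w0Rw2 but no w with w0Rw and w2Rw.
B: ✓.
C: fails — 1R²3, 1R0 but no w with 3Rw and 0Rw.
D: ✓.
E: ✓.

B, D, E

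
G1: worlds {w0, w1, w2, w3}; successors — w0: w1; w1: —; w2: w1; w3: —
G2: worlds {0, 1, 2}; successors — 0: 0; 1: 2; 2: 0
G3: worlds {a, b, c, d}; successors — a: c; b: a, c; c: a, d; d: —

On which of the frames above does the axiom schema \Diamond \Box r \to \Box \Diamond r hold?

G2

The schema corresponds to convergence: \forall x \forall y \forall z (Rxy \wedge Rxz \to \exists w (Ryw \wedge Rzw)).
G1: fails — Rw0w1 and Rw0w1 but w1 and w1 have no common successor.
G2: satisfies the condition.
G3: fails — Rbc and Rba but c and a have no common successor.
Valid on: G2.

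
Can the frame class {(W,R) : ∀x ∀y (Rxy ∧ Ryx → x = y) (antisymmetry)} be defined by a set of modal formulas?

Any modally definable frame class is closed under surjective bounded morphisms.
The 6-cycle (worlds w0,w1,w2,w3,w4,w5 with w0→w1→w2→w3→w4→w5→w0) is antisymmetric. Sending even-indexed worlds to s and odd-indexed worlds to t is a surjective bounded morphism onto the two-world frame with s↔t, which is not antisymmetric.
Hence antisymmetry is not modally definable.

Not definable by any modal formula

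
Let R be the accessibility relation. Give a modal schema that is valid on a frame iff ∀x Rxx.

□q → q

This is reflexivity; the standard corresponding axiom is T: □q → q.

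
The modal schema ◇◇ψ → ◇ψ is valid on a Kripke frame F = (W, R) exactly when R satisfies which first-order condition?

transitivity: ∀x ∀y ∀z (Rxy ∧ Ryz → Rxz)

Replacing ψ by ¬ψ and contraposing gives the equivalent schema □ψ → □□ψ.
Suppose □ψ→□□ψ is valid. Take Rxy, Ryz and set V(ψ)={w : Rxw}. Then □ψ at x, so □□ψ at x, so □ψ at y, so ψ at z, i.e. Rxz.
Conversely, any frame satisfying ∀x ∀y ∀z (Rxy ∧ Ryz → Rxz) validates the schema.
So the correspondent is transitivity.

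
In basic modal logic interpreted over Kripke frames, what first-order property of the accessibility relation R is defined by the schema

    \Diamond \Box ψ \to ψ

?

Replacing ψ by ¬ψ and contraposing gives the equivalent schema ψ → □◇ψ.
Suppose ψ→□◇ψ is valid. Take Rxy and set V(ψ)={x}. Then ψ at x, so □◇ψ at x, so ◇ψ at y, so some z with Ryz has ψ; z=x, i.e. Ryx.
Conversely, any frame satisfying \forall x \forall y (Rxy \to Ryx) validates the schema.
Frame condition: \forall x \forall y (Rxy \to Ryx).

symmetry: \forall x \forall y (Rxy \to Ryx)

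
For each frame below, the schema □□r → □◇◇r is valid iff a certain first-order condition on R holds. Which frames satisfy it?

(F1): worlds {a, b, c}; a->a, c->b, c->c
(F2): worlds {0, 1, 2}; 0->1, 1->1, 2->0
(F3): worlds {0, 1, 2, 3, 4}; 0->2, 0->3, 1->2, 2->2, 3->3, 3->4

The schema corresponds to a generalized confluence (Geach) condition: ∀x ∀z (xRz → ∃w (xR²w ∧ zR²w)).
(F1): fails — cRb but no w with cR²w and bR²w.
(F2): satisfies the condition.
(F3): fails — 3R4 but no w with 3R²w and 4R²w.
Valid on: (F2).

(F2)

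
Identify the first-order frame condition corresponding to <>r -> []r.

Suppose ◇r→□r is valid. Take Rxy, Rxz and set V(r)={y}. Then ◇r at x, so □r at x, so r at z, i.e. z=y.
Conversely, any frame satisfying forall x forall y forall z (Rxy & Rxz -> y = z) validates the schema.
So the correspondent is partial functionality.

partial functionality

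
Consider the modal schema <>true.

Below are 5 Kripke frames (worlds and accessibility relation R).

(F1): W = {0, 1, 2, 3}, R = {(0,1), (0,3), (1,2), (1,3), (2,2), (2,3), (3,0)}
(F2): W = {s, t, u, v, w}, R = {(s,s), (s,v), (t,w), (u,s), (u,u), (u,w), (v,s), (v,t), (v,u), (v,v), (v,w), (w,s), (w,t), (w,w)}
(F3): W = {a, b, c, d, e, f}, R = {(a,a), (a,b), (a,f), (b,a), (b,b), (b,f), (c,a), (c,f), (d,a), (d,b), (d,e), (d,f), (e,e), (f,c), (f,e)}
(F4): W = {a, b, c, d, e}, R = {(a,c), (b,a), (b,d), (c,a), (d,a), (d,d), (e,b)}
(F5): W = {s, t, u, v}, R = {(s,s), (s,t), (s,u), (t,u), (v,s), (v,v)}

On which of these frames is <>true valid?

(F1), (F2), (F3), (F4)

The schema corresponds to seriality: forall x exists y Rxy.
(F1): ✓.
(F2): ✓.
(F3): ✓.
(F4): ✓.
(F5): fails — world u has no successor.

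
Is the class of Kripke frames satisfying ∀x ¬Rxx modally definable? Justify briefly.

Modal frame validity is preserved under surjective bounded morphisms.
The 3-cycle (worlds a,b,c with a→b→c→a) is irreflexive, and the map sending every world to a single reflexive point • is a surjective bounded morphism (forth: every edge maps to (•,•); back: every world has a successor). So any modal formula valid on the 3-cycle is also valid on the reflexive point, which is not irreflexive.
So the class is not modally definable.

Not modally definable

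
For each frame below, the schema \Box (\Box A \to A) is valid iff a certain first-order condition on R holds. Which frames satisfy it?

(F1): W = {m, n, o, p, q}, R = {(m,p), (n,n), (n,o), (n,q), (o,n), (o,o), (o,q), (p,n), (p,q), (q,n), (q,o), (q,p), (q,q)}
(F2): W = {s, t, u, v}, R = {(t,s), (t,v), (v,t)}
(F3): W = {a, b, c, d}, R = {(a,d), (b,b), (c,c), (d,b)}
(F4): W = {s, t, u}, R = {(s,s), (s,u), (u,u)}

This is the axiom for shift-reflexivity; its first-order frame correspondent is \forall x \forall y (Rxy \to Ryy).
(F1): fails — Rqp but not Rpp.
(F2): fails — Rvt but not Rtt.
(F3): fails — Rad but not Rdd.
(F4): holds.

(F4)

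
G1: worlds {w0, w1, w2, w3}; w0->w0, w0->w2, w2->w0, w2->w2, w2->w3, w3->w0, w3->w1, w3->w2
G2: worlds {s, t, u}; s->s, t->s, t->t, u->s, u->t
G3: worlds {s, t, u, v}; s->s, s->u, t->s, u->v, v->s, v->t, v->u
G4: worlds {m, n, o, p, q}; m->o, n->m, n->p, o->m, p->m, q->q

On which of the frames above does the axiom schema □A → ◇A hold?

G2, G3, G4

Frame correspondent (Sahlqvist): ∀x ∃y Rxy — i.e. seriality.
G1: fails — world w1 has no successor.
G2: condition met.
G3: condition met.
G4: condition met.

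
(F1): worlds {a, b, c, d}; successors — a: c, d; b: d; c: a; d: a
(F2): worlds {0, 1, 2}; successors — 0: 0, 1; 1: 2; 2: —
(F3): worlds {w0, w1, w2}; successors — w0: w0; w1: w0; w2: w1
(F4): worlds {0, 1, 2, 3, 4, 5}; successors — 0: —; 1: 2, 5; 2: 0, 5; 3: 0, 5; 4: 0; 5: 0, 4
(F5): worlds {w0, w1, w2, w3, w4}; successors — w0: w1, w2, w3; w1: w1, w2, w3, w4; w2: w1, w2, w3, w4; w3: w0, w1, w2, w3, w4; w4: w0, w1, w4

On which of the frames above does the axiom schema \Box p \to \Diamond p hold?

The schema corresponds to seriality: \forall x \exists y Rxy.
(F1): ✓.
(F2): fails — world 2 has no successor.
(F3): ✓.
(F4): fails — world 0 has no successor.
(F5): ✓.

(F1), (F3), (F5)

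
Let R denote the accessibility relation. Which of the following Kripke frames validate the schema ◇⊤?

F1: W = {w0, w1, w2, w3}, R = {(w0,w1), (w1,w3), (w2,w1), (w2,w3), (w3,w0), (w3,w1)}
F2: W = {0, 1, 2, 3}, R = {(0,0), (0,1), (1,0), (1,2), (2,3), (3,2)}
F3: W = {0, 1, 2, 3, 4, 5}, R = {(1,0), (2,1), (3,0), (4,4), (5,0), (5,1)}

The schema corresponds to seriality: ∀x ∃y Rxy.
F1: ✓.
F2: ✓.
F3: fails — world 0 has no successor.

F1, F2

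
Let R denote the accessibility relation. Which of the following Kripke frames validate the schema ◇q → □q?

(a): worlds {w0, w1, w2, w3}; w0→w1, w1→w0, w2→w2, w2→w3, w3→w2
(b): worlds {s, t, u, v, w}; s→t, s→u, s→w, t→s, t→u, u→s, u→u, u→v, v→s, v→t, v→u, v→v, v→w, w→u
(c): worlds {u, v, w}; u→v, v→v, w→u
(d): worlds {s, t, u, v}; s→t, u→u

(c), (d)

The schema corresponds to partial functionality: ∀x ∀y ∀z (Rxy ∧ Rxz → y = z).
(a): fails — w2 sees both w2 and w3.
(b): fails — s sees both t and u.
(c): ✓.
(d): ✓.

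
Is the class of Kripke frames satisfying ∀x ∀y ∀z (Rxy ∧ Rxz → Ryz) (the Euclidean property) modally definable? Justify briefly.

Yes: it is the Euclidean property, defined by the 5 schema ◇p → □◇p.
Suppose ◇p→□◇p is valid. Take Rxy, Rxz and set V(p)={y}. Then ◇p at x, so □◇p at x, so ◇p at z, so some w with Rzw has p; w=y, i.e. Rzy. By symmetry of the argument, Ryz.

Yes — defined by ◇p → □◇p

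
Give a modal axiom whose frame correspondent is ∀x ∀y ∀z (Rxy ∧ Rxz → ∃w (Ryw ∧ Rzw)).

◇□s → □◇s

A defining formula is ◇□s → □◇s (the .2 axiom).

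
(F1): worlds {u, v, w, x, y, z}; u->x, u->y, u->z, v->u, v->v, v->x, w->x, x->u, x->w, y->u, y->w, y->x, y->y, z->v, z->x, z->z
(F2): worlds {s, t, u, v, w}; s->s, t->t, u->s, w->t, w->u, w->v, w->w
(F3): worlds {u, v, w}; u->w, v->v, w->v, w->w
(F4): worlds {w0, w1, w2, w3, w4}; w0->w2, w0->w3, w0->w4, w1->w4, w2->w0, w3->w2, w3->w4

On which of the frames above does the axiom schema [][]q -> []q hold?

The schema corresponds to density: forall x forall y (Rxy -> exists z (Rxz & Rzy)).
(F1): fails — Rxw but no t with Rxt and Rtw.
(F2): satisfies the condition.
(F3): satisfies the condition.
(F4): fails — Rw3w2 but no z with Rw3z and Rzw2.

(F2), (F3)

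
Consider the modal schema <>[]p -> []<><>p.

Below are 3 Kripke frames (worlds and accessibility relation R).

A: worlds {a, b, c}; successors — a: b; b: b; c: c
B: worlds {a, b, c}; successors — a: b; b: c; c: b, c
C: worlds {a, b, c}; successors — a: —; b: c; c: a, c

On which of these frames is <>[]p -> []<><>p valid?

A, B

This is the axiom for a generalized confluence (Geach) condition; its first-order frame correspondent is forall x forall y forall z ((xRy & xRz) -> exists w (yRw & z R^2 w)).
A: condition met.
B: condition met.
C: fails — cRa, cRa but no w with aRw and aR²w.
Valid on: A, B.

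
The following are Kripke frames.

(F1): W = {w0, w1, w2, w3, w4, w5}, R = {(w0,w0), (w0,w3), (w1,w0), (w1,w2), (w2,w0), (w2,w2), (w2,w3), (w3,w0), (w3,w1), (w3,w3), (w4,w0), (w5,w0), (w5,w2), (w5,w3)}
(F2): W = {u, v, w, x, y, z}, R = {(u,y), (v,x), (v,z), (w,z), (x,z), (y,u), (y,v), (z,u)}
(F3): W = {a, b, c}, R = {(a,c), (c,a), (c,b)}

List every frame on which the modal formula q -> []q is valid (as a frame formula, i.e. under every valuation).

The schema corresponds to a generalized confluence (Geach) condition: forall x forall z (xRz -> exists w (x = w & z = w)).
(F1): fails — w0Rw3 but w0 ≠ w3.
(F2): fails — uRy but u ≠ y.
(F3): fails — aRc but a ≠ c.

none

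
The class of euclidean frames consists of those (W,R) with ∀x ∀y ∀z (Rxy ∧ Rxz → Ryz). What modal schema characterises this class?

◇q → □◇q

A defining formula is ◇q → □◇q (the 5 axiom).
Suppose ◇q→□◇q is valid. Take Rxy, Rxz and set V(q)={y}. Then ◇q at x, so □◇q at x, so ◇q at z, so some w with Rzw has q; w=y, i.e. Rzy. By symmetry of the argument, Ryz.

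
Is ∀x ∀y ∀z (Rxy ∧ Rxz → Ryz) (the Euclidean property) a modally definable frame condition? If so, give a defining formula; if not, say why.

Yes — defined by ◇p → □◇p

Yes: it is the Euclidean property, defined by the 5 schema ◇p → □◇p.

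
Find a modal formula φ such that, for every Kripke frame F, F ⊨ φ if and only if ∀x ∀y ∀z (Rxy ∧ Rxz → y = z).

◇r → □r

This is partial functionality; the standard corresponding axiom is CD: ◇r → □r.
Suppose ◇r→□r is valid. Take Rxy, Rxz and set V(r)={y}. Then ◇r at x, so □r at x, so r at z, i.e. z=y.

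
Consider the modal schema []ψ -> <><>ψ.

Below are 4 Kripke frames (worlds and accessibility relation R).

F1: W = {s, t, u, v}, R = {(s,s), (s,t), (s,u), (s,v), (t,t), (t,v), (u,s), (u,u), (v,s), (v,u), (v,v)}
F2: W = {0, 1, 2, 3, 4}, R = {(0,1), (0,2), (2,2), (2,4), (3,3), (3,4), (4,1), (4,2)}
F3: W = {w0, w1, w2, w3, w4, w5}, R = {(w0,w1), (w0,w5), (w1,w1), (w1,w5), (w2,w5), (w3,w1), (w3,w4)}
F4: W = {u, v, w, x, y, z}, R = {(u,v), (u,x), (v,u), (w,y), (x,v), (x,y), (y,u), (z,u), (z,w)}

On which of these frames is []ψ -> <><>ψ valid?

F1

This is the axiom for a generalized confluence (Geach) condition; its first-order frame correspondent is forall x exists w (xRw & x R^2 w).
F1: ✓.
F2: fails — at 1 but no w with 1Rw and 1R²w.
F3: fails — at w2 but no w with w2Rw and w2R²w.
F4: fails — at v but no t with vRt and vR²t.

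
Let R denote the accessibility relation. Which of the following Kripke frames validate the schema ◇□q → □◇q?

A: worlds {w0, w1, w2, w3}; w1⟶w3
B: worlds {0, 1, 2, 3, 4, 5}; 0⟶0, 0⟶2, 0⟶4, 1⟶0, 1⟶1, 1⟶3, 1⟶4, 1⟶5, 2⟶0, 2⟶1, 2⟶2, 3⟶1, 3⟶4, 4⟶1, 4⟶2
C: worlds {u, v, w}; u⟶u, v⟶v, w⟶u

C

Frame correspondent (Sahlqvist): ∀x ∀y ∀z (Rxy ∧ Rxz → ∃w (Ryw ∧ Rzw)) — i.e. convergence.
A: fails — Rw1w3 and Rw1w3 but w3 and w3 have no common successor.
B: fails — R10 and R15 but 0 and 5 have no common successor.
C: holds.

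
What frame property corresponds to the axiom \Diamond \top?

◇⊤ holds at w iff w has a successor, so frame-validity of ◇⊤ is exactly seriality. Equivalently via □q → ◇q:
Suppose □q→◇q is valid. At any x set V(q)=W. Then □q at x, so ◇q at x, so x has a successor.

Seriality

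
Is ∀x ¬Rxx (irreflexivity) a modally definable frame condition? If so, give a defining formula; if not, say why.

Any modally definable frame class is closed under surjective bounded morphisms.
The 2-cycle (worlds w0,w1 with w0→w1→w0) is irreflexive, and the map sending every world to a single reflexive point • is a surjective bounded morphism (forth: every edge maps to (•,•); back: every world has a successor). So any modal formula valid on the 2-cycle is also valid on the reflexive point, which is not irreflexive.
So no modal formula (or set of formulas) defines exactly the irreflexive frames.

No — not modally definable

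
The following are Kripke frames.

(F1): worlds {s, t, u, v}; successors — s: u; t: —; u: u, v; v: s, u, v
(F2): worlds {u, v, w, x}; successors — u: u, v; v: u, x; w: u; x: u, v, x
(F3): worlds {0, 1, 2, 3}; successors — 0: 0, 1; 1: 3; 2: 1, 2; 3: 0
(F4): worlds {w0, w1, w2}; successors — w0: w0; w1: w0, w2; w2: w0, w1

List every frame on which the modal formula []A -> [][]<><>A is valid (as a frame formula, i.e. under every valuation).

(F1), (F2), (F4)

Frame correspondent (Sahlqvist): forall x forall z (x R^2 z -> exists w (xRw & z R^2 w)) — i.e. a generalized confluence (Geach) condition.
(F1): ✓.
(F2): ✓.
(F3): fails — 2R²1 but no w with 2Rw and 1R²w.
(F4): ✓.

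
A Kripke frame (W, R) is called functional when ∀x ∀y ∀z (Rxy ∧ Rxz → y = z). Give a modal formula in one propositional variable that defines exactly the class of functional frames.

A defining formula is ◇p → □p (the CD axiom).
Suppose ◇p→□p is valid. Take Rxy, Rxz and set V(p)={y}. Then ◇p at x, so □p at x, so p at z, i.e. z=y.

◇p → □p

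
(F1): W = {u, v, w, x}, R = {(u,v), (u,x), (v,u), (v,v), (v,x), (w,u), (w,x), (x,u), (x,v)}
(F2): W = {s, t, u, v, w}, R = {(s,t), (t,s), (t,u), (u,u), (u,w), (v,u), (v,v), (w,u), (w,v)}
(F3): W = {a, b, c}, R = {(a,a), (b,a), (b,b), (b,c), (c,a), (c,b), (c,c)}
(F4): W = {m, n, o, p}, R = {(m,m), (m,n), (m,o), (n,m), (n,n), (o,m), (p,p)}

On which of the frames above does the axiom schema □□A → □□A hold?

(F1), (F2), (F3), (F4)

The schema corresponds to a generalized confluence (Geach) condition: ∀x ∀z (xR²z → ∃w (xR²w ∧ z = w)).
(F1): condition met.
(F2): condition met.
(F3): condition met.
(F4): condition met.
Valid on: (F1), (F2), (F3), (F4).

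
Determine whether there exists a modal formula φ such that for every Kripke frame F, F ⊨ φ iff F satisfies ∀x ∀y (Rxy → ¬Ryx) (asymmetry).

Modal frame validity is preserved under surjective bounded morphisms.
The 3-cycle (worlds w0,w1,w2 with w0→w1→w2→w0) is asymmetric. Mapping every world to a single reflexive point • is a surjective bounded morphism, and the reflexive point is not asymmetric (R•• but asymmetry requires ¬R••).
Hence asymmetry is not modally definable.

Not modally definable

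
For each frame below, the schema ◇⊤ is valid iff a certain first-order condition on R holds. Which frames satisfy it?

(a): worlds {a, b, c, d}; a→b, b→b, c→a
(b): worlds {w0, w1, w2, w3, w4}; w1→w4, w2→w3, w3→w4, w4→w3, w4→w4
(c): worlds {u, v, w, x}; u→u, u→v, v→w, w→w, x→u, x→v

(c)

This is the axiom for seriality; its first-order frame correspondent is ∀x ∃y Rxy.
(a): fails — world d has no successor.
(b): fails — world w0 has no successor.
(c): condition met.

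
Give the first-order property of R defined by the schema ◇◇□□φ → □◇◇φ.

This is a Sahlqvist (Geach-type) schema ◇^2□^2φ → □^1◇^2φ.
First-order correspondent: ∀x ∀y ∀z ((xR²y ∧ xRz) → ∃w (yR²w ∧ zR²w)).

∀x ∀y ∀z ((xR²y ∧ xRz) → ∃w (yR²w ∧ zR²w))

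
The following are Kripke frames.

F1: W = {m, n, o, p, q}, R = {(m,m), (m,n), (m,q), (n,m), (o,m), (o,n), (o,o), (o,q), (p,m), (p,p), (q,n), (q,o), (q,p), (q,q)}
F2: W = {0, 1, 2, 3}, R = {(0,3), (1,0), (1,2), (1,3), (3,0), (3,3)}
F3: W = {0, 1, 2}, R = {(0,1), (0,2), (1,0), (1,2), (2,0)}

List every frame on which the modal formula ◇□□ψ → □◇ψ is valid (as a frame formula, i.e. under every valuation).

Frame correspondent (Sahlqvist): ∀x ∀y ∀z ((xRy ∧ xRz) → ∃w (yR²w ∧ zRw)) — i.e. a generalized confluence (Geach) condition.
F1: satisfies the condition.
F2: fails — 1R0, 1R2 but no w with 0R²w and 2Rw.
F3: fails — 0R2, 0R2 but no w with 2R²w and 2Rw.
Valid on: F1.

F1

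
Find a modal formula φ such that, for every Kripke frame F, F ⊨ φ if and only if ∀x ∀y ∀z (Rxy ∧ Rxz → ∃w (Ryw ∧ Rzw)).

◇□r → □◇r

A defining formula is ◇□r → □◇r (the .2 axiom).
Suppose ◇□r→□◇r is valid. Take Rxy, Rxz and set V(r)={w : Ryw}. Then □r at y so ◇□r at x, so □◇r at x, so ◇r at z, giving w with Rzw and Ryw.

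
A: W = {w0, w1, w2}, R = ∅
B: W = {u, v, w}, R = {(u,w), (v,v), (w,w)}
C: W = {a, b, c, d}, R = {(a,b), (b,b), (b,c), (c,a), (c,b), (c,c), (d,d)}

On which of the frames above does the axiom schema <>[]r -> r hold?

The schema corresponds to symmetry: forall x forall y (Rxy -> Ryx).
A: satisfies the condition.
B: fails — Ruw but not Rwu.
C: fails — Rab but not Rba.
Valid on: A.

A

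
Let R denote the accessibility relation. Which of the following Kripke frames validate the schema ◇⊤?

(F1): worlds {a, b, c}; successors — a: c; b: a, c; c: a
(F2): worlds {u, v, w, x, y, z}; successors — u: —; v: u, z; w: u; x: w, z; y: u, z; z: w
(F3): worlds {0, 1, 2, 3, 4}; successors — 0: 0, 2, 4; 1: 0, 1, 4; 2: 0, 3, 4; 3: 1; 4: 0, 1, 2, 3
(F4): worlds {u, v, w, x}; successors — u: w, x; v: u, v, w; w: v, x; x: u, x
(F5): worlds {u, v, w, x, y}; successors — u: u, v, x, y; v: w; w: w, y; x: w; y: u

This is the axiom for seriality; its first-order frame correspondent is ∀x ∃y Rxy.
(F1): ✓.
(F2): fails — world u has no successor.
(F3): ✓.
(F4): ✓.
(F5): ✓.
Valid on: (F1), (F3), (F4), (F5).

(F1), (F3), (F4), (F5)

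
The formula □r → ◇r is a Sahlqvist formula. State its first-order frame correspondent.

Seriality

This schema is the D axiom.
Its frame correspondent is seriality — ∀x ∃y Rxy.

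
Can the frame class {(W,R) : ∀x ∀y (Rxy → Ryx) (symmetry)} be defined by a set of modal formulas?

This is a Sahlqvist condition; the B axiom r → □◇r defines it.
Suppose r→□◇r is valid. Take Rxy and set V(r)={x}. Then r at x, so □◇r at x, so ◇r at y, so some z with Ryz has r; z=x, i.e. Ryx.

Yes — defined by r → □◇r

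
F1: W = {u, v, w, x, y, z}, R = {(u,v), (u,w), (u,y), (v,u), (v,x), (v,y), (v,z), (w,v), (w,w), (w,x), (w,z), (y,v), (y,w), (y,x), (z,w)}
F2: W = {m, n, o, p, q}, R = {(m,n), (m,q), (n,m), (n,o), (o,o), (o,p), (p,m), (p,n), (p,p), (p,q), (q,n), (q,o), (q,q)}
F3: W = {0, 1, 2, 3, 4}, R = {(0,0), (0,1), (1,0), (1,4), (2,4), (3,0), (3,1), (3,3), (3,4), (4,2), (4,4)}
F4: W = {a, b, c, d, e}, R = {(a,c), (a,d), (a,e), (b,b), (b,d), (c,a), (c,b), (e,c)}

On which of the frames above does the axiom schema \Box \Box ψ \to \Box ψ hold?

Frame correspondent (Sahlqvist): \forall x \forall y (Rxy \to \exists z (Rxz \wedge Rzy)) — i.e. density.
F1: fails — Rvz but no t with Rvt and Rtz.
F2: fails — Rnm but no z with Rnz and Rzm.
F3: holds.
F4: fails — Rae but no z with Raz and Rze.
Valid on: F3.

F3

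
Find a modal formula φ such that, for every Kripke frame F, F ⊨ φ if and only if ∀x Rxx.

□ψ → ψ

This is reflexivity; the standard corresponding axiom is T: □ψ → ψ.
Suppose □ψ→ψ is valid. At any x set V(ψ)={w : Rxw}. Then □ψ holds at x, so ψ holds at x, i.e. Rxx.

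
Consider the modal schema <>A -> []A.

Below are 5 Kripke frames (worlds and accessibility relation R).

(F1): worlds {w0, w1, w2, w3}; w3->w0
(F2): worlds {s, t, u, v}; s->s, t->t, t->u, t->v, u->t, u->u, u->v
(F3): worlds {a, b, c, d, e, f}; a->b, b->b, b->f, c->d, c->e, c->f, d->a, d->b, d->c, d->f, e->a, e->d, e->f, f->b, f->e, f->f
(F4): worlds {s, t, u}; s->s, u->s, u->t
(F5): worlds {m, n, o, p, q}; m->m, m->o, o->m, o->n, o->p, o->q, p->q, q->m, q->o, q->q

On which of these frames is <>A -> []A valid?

Frame correspondent (Sahlqvist): forall x forall y forall z (Rxy & Rxz -> y = z) — i.e. partial functionality.
(F1): holds.
(F2): fails — t sees both t and u.
(F3): fails — b sees both b and f.
(F4): fails — u sees both s and t.
(F5): fails — m sees both m and o.
Valid on: (F1).

(F1)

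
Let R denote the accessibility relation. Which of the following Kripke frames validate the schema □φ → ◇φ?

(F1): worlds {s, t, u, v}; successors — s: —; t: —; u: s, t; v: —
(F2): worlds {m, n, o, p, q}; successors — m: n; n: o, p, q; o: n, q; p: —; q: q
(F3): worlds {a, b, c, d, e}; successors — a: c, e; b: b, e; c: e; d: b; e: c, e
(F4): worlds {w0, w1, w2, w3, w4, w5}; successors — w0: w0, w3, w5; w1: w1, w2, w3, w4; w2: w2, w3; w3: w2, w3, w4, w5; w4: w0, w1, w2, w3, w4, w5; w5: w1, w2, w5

Frame correspondent (Sahlqvist): ∀x ∃y Rxy — i.e. seriality.
(F1): fails — world s has no successor.
(F2): fails — world p has no successor.
(F3): satisfies the condition.
(F4): satisfies the condition.
Valid on: (F3), (F4).

(F3), (F4)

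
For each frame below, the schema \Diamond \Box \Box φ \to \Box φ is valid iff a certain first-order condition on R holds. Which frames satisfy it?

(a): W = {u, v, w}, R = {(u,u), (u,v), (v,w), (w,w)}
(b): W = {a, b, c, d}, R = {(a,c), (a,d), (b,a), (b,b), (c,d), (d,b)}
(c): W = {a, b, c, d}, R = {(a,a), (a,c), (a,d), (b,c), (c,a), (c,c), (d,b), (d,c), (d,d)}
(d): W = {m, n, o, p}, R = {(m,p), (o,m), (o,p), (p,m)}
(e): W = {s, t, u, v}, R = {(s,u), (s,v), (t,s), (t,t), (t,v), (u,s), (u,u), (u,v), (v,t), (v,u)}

(e)

Frame correspondent (Sahlqvist): \forall x \forall y \forall z ((xRy \wedge xRz) \to \exists w (y R^2 w \wedge z = w)) — i.e. a generalized confluence (Geach) condition.
(a): fails — uRv, uRu but no t with vR²t and u=t.
(b): fails — aRc, aRc but no w with cR²w and c=w.
(c): fails — dRb, dRb but no w with bR²w and b=w.
(d): fails — oRm, oRp but no w with mR²w and p=w.
(e): condition met.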